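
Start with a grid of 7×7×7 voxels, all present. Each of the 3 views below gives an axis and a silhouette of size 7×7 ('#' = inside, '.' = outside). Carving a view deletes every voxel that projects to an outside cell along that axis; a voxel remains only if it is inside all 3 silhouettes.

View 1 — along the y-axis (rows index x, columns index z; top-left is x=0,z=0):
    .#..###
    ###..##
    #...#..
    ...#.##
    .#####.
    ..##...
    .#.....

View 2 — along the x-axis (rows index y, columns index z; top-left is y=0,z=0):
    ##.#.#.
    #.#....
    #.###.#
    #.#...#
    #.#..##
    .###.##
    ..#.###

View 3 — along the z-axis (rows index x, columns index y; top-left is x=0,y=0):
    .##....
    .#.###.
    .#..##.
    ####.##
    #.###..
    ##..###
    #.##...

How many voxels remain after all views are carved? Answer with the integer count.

voxel count = 43

before carving: 343 voxels (7×7×7)
step 1: project along y, AND mask (22/49) → |grid| = 154
step 2: project along x, AND mask (27/49) → |grid| = 82
step 3: project along z, AND mask (27/49) → |grid| = 43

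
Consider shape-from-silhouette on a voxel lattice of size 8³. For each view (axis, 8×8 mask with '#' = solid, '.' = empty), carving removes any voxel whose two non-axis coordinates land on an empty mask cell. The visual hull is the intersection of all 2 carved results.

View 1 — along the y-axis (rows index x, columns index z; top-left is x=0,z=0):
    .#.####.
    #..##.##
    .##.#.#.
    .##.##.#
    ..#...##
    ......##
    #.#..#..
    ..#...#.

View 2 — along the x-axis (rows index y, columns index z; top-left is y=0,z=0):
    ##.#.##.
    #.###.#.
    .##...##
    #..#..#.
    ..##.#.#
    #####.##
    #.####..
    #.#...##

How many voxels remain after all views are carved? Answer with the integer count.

136 voxels

before carving: 512 voxels (8×8×8)
[1] y-view keeps 29 columns → grid now 232
[2] x-view keeps 37 columns → grid now 136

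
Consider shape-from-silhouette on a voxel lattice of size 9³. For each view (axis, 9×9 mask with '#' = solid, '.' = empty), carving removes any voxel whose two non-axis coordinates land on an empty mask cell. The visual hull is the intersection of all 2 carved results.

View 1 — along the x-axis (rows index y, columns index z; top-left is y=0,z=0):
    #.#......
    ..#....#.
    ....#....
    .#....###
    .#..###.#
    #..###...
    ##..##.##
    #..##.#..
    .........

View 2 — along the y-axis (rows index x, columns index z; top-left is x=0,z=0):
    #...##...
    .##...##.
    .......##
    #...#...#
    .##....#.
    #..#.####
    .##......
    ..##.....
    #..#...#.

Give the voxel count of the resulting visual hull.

initial block: 9^3 = 729
after view 1 [x-axis, 28 of 81 cells solid] → remaining = 252
after view 2 [y-axis, 28 of 81 cells solid] → remaining = 85

85 voxels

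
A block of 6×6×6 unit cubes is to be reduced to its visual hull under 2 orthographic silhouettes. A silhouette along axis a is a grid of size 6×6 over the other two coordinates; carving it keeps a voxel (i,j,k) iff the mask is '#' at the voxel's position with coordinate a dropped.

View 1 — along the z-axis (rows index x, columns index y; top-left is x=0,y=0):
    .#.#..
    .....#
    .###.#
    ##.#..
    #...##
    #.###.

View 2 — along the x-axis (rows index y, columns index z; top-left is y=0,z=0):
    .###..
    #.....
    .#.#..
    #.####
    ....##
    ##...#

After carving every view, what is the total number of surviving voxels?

start: 6×6×6 = 216 voxels
after view 1 [z-axis, 17 of 36 cells solid] → remaining = 102
after view 2 [x-axis, 16 of 36 cells solid] → remaining = 49

remaining voxels: 49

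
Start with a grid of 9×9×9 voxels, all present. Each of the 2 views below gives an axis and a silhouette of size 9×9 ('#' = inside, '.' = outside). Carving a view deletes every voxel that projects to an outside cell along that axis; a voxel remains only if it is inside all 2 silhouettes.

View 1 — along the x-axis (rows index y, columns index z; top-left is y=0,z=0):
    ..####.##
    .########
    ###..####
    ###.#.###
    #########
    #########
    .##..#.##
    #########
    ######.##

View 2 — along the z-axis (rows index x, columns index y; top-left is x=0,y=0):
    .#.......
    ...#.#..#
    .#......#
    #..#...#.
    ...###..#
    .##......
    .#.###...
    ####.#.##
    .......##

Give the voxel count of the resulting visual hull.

start: 9×9×9 = 729 voxels
carve view 1 (along x, YZ-mask fill 68/81): 612 voxels remain
carve view 2 (along z, XY-mask fill 28/81): 222 voxels remain

222 voxels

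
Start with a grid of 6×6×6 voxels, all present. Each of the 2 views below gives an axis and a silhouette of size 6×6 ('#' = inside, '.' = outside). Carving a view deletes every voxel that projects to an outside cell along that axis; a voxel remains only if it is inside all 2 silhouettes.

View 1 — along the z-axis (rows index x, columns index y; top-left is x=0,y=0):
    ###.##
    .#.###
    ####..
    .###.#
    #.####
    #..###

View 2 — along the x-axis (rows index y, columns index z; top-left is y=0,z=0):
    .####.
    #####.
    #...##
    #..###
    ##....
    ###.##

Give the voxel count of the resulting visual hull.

101 voxels

before carving: 216 voxels (6×6×6)
V1 z: intersect with XY mask (26 set) -- 156 left
V2 x: intersect with YZ mask (23 set) -- 101 left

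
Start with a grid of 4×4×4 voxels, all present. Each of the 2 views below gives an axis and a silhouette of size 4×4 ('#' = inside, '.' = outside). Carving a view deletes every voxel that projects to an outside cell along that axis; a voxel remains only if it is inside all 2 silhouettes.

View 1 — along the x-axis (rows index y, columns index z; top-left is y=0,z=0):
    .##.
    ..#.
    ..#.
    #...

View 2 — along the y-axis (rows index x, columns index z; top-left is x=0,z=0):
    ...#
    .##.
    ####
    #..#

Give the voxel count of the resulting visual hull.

voxel count = 10

before carving: 64 voxels (4×4×4)
  1. axis=0 (YZ plane), |mask|=5  ⇒  voxels=20
  2. axis=1 (XZ plane), |mask|=9  ⇒  voxels=10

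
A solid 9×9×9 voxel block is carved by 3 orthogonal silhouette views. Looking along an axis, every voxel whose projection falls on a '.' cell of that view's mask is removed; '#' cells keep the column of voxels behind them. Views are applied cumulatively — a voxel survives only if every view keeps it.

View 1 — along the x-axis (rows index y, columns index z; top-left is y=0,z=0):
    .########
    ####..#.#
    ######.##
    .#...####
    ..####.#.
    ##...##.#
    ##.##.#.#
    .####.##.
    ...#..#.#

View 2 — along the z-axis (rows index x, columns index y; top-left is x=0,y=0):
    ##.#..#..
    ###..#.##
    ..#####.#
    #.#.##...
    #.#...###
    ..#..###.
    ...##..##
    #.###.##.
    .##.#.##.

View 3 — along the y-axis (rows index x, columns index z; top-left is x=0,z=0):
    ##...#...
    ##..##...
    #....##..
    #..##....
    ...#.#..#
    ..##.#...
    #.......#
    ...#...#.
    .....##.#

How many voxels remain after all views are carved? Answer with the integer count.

full grid |V| = 729
V1 x: intersect with YZ mask (52 set) -- 468 left
V2 z: intersect with XY mask (44 set) -- 263 left
V3 y: intersect with XZ mask (26 set) -- 79 left

voxel count = 79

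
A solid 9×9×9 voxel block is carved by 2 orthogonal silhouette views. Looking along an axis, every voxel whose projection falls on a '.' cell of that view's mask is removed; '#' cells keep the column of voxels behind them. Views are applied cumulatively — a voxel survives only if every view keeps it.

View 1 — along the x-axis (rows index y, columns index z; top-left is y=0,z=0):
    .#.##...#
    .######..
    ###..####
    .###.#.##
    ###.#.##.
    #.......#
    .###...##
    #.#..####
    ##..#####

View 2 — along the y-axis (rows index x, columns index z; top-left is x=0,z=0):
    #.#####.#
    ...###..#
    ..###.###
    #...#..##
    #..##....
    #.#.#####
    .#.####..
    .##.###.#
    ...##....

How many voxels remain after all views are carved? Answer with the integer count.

voxel count = 228

full grid |V| = 729
carve view 1 (along x, YZ-mask fill 49/81): 441 voxels remain
carve view 2 (along y, XZ-mask fill 44/81): 228 voxels remain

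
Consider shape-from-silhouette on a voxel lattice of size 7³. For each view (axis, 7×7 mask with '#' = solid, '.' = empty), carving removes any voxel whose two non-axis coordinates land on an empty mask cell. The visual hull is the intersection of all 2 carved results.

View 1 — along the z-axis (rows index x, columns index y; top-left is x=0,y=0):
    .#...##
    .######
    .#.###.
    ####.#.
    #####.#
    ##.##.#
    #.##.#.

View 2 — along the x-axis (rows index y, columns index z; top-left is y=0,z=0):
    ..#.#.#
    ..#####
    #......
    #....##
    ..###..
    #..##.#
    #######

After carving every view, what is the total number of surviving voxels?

before carving: 343 voxels (7×7×7)
[1] z-view keeps 33 columns → grid now 231
[2] x-view keeps 26 columns → grid now 124

voxel count = 124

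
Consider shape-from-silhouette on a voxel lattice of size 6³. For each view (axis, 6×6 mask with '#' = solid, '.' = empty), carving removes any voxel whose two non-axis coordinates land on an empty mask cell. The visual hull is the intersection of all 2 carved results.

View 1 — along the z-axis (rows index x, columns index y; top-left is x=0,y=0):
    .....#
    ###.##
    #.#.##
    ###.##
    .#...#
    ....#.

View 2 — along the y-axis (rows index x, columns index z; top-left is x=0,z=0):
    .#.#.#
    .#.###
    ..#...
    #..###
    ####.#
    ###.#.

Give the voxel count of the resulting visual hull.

61 voxels

initial block: 6^3 = 216
after view 1 [z-axis, 18 of 36 cells solid] → remaining = 108
after view 2 [y-axis, 21 of 36 cells solid] → remaining = 61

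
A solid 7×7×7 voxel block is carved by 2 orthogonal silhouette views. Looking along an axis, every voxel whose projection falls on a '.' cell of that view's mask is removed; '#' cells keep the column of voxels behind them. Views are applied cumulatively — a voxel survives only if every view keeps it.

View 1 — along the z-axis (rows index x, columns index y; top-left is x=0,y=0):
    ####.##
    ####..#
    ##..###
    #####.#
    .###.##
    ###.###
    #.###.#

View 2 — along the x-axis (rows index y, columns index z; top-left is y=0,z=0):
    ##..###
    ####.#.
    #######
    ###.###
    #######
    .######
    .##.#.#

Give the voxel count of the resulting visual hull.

212 voxels

before carving: 343 voxels (7×7×7)
V1 z: intersect with XY mask (38 set) -- 266 left
V2 x: intersect with YZ mask (40 set) -- 212 left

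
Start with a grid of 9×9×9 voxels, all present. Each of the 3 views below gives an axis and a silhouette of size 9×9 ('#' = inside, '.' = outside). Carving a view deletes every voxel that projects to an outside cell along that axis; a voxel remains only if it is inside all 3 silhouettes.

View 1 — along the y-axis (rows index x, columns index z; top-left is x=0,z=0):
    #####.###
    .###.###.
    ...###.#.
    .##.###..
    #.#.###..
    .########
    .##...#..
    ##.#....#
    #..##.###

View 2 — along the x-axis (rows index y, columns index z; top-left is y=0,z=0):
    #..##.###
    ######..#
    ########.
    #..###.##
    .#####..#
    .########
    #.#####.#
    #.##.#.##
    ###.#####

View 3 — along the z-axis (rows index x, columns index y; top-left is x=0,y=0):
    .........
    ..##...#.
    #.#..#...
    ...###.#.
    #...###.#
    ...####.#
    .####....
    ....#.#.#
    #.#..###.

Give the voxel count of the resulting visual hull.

130 voxels

start: 9×9×9 = 729 voxels
  1. axis=1 (XZ plane), |mask|=49  ⇒  voxels=441
  2. axis=0 (YZ plane), |mask|=62  ⇒  voxels=333
  3. axis=2 (XY plane), |mask|=32  ⇒  voxels=130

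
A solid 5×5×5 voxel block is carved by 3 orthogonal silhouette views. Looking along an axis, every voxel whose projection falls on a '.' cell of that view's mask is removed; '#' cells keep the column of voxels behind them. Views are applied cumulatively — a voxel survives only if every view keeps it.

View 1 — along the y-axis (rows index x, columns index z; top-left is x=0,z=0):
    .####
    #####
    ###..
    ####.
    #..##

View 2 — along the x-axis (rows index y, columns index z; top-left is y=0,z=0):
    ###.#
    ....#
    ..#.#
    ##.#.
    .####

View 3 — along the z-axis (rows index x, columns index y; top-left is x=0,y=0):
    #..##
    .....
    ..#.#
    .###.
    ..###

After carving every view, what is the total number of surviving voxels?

before carving: 125 voxels (5×5×5)
after view 1 [y-axis, 19 of 25 cells solid] → remaining = 95
after view 2 [x-axis, 14 of 25 cells solid] → remaining = 52
after view 3 [z-axis, 11 of 25 cells solid] → remaining = 21

remaining voxels: 21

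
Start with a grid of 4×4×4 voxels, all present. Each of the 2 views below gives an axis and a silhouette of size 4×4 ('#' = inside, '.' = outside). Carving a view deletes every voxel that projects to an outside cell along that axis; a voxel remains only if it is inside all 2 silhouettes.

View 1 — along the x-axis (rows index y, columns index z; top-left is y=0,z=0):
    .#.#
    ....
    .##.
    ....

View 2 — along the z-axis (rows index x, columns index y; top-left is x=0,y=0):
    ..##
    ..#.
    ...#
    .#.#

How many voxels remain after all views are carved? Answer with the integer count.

|visual hull| = 4

start: 4×4×4 = 64 voxels
carve view 1 (along x, YZ-mask fill 4/16): 16 voxels remain
carve view 2 (along z, XY-mask fill 6/16): 4 voxels remain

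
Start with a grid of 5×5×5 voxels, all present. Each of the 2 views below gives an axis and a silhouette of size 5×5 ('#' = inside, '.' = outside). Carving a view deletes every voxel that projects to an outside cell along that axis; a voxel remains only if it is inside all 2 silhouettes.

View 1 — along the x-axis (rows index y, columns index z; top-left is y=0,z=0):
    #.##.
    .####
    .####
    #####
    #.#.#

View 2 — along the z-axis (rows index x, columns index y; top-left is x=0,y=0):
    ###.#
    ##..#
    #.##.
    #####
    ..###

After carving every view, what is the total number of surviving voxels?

before carving: 125 voxels (5×5×5)
carve view 1 (along x, YZ-mask fill 19/25): 95 voxels remain
carve view 2 (along z, XY-mask fill 18/25): 67 voxels remain

voxel count = 67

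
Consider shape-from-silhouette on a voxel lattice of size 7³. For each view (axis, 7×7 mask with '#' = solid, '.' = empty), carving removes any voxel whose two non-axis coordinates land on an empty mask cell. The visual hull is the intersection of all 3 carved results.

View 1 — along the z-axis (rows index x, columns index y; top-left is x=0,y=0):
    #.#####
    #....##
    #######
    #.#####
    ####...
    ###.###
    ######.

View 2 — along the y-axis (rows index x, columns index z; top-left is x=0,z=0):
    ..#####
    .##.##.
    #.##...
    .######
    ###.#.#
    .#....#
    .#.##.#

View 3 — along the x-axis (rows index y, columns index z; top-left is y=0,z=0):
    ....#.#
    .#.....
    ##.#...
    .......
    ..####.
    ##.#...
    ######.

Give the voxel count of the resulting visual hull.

61 voxels

initial block: 7^3 = 343
after view 1 [z-axis, 38 of 49 cells solid] → remaining = 266
after view 2 [y-axis, 29 of 49 cells solid] → remaining = 155
after view 3 [x-axis, 19 of 49 cells solid] → remaining = 61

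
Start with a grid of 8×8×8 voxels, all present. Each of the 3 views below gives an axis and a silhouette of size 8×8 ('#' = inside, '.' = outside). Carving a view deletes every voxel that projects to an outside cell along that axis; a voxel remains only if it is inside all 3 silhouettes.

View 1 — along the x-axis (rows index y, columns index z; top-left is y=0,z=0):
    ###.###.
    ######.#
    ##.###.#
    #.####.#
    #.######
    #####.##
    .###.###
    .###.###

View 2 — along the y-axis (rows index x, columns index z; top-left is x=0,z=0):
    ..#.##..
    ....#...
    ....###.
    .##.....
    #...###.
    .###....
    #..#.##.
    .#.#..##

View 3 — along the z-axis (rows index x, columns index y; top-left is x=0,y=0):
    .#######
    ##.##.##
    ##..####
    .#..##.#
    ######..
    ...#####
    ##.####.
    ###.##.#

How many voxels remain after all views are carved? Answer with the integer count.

|visual hull| = 113

before carving: 512 voxels (8×8×8)
V1 x: intersect with YZ mask (51 set) -- 408 left
V2 y: intersect with XZ mask (24 set) -- 151 left
V3 z: intersect with XY mask (46 set) -- 113 left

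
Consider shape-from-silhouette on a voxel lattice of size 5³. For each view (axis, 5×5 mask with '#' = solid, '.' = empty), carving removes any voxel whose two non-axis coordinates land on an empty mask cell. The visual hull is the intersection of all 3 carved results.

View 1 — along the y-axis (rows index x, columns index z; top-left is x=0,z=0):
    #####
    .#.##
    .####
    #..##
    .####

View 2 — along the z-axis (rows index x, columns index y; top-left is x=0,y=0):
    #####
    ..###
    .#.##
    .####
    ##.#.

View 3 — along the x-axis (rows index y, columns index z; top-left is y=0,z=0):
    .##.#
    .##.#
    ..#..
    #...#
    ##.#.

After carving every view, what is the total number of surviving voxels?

remaining voxels: 33

full grid |V| = 125
V1 y: intersect with XZ mask (19 set) -- 95 left
V2 z: intersect with XY mask (18 set) -- 70 left
V3 x: intersect with YZ mask (12 set) -- 33 left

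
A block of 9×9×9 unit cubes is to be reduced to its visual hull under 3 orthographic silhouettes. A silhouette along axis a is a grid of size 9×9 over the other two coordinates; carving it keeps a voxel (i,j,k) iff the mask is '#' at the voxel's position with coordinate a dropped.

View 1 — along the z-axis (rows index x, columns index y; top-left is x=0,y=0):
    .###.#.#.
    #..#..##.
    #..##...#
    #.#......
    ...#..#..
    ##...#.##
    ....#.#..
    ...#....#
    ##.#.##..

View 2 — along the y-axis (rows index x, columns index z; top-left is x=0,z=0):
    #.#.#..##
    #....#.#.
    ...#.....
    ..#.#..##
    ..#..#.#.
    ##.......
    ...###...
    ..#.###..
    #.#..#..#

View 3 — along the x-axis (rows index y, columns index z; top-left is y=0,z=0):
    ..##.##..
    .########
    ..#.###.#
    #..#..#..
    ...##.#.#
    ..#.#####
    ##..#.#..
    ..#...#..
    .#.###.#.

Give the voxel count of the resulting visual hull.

voxel count = 42

full grid |V| = 729
step 1: project along z, AND mask (31/81) → |grid| = 279
step 2: project along y, AND mask (29/81) → |grid| = 99
step 3: project along x, AND mask (41/81) → |grid| = 42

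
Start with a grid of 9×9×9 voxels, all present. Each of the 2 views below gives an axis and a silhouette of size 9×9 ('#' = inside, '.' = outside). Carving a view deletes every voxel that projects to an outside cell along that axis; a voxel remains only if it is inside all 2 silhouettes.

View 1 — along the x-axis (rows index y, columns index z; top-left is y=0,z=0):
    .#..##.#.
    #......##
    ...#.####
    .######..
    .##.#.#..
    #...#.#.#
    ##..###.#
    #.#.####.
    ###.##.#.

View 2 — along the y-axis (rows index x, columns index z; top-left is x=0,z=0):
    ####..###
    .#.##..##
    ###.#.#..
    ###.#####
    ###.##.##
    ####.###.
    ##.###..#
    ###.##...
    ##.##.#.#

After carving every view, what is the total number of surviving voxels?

277 voxels

full grid |V| = 729
carve view 1 (along x, YZ-mask fill 44/81): 396 voxels remain
carve view 2 (along y, XZ-mask fill 56/81): 277 voxels remain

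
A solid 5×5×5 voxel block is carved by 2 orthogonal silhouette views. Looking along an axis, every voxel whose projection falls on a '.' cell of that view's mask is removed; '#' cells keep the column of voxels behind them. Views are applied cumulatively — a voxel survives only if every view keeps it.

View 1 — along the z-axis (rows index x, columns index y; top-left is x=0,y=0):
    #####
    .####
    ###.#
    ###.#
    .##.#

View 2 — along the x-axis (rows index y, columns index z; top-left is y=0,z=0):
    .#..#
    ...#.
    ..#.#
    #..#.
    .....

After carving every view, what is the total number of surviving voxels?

initial block: 5^3 = 125
[1] z-view keeps 20 columns → grid now 100
[2] x-view keeps 7 columns → grid now 25

25 voxels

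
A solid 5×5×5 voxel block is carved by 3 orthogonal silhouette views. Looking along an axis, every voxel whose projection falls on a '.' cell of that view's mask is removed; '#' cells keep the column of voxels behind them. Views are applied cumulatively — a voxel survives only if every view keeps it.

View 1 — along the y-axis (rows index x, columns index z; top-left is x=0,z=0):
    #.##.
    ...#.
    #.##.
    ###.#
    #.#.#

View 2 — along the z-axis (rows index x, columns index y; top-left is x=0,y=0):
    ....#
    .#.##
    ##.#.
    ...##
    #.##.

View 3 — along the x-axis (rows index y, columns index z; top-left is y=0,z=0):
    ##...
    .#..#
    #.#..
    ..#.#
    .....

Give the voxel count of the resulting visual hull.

9 voxels

start: 5×5×5 = 125 voxels
[1] y-view keeps 14 columns → grid now 70
[2] z-view keeps 12 columns → grid now 32
[3] x-view keeps 8 columns → grid now 9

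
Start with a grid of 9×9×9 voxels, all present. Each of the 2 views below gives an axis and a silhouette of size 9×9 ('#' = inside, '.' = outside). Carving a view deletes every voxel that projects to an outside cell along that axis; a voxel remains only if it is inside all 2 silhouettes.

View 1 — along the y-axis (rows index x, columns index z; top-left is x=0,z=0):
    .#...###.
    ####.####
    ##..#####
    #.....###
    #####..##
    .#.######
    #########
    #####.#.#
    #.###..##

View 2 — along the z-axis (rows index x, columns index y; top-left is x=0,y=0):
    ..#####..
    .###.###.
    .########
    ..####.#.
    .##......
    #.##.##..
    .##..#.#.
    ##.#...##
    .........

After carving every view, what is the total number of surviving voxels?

full grid |V| = 729
[1] y-view keeps 59 columns → grid now 531
[2] z-view keeps 40 columns → grid now 264

remaining voxels: 264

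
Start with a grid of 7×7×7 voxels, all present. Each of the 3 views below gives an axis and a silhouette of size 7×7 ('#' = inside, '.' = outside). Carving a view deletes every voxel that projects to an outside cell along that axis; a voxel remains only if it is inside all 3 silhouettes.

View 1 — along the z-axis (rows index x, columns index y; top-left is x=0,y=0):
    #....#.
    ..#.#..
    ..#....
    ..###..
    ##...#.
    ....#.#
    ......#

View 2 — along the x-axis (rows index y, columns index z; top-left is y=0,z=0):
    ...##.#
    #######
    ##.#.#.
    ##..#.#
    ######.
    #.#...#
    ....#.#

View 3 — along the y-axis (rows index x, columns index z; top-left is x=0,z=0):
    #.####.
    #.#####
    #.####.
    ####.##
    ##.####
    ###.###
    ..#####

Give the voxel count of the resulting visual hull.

|visual hull| = 47

start: 7×7×7 = 343 voxels
V1 z: intersect with XY mask (14 set) -- 98 left
V2 x: intersect with YZ mask (29 set) -- 57 left
V3 y: intersect with XZ mask (39 set) -- 47 left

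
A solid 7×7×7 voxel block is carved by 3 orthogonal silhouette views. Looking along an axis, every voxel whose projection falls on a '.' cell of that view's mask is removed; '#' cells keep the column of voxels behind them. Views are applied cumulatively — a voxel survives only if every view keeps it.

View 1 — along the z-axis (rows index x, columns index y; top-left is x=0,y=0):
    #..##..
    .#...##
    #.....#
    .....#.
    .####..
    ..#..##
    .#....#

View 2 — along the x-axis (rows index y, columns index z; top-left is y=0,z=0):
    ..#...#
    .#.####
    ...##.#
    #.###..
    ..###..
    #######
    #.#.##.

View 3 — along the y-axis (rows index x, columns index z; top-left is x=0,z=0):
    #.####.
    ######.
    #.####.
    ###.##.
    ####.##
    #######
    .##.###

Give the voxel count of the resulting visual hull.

64 voxels

before carving: 343 voxels (7×7×7)
V1 z: intersect with XY mask (18 set) -- 126 left
V2 x: intersect with YZ mask (28 set) -- 76 left
V3 y: intersect with XZ mask (39 set) -- 64 left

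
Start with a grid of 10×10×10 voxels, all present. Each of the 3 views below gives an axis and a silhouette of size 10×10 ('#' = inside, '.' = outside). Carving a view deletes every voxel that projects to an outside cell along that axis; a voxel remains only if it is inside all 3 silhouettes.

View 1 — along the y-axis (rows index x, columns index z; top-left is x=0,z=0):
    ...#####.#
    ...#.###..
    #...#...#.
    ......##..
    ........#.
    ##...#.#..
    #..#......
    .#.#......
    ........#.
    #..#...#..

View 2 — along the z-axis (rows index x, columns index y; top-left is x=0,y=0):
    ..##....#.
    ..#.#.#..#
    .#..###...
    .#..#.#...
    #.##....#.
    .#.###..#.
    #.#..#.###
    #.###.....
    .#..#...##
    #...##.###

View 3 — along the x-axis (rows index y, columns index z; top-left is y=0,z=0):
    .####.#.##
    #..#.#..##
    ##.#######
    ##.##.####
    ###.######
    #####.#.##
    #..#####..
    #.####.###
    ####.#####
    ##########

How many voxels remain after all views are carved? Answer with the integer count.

remaining voxels: 100

before carving: 1000 voxels (10×10×10)
after view 1 [y-axis, 28 of 100 cells solid] → remaining = 280
after view 2 [z-axis, 43 of 100 cells solid] → remaining = 118
after view 3 [x-axis, 79 of 100 cells solid] → remaining = 100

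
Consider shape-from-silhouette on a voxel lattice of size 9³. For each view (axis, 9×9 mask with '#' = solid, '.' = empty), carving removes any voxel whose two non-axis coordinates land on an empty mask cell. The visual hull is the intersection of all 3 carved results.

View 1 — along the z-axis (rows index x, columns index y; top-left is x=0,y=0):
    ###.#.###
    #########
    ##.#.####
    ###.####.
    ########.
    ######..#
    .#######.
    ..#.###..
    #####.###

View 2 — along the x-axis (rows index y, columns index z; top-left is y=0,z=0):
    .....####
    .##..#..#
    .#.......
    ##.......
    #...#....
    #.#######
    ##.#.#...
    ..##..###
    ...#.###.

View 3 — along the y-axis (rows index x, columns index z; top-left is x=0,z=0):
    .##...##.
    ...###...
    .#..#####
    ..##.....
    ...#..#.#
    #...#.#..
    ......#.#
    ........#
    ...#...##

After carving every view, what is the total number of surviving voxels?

full grid |V| = 729
V1 z: intersect with XY mask (64 set) -- 576 left
V2 x: intersect with YZ mask (34 set) -- 239 left
V3 y: intersect with XZ mask (27 set) -- 82 left

voxel count = 82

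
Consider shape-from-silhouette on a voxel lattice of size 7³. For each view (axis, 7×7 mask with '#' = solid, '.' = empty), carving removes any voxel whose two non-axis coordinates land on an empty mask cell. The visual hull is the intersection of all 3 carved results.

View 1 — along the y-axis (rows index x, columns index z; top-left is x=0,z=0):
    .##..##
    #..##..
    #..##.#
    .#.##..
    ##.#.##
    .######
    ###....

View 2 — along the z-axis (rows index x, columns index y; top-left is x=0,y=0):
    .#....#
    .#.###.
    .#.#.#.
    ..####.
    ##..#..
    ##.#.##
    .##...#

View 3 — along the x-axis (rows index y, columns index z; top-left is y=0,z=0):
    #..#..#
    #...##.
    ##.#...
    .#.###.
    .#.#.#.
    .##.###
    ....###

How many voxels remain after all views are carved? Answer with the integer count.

remaining voxels: 51

before carving: 343 voxels (7×7×7)
carve view 1 (along y, XZ-mask fill 28/49): 196 voxels remain
carve view 2 (along z, XY-mask fill 24/49): 98 voxels remain
carve view 3 (along x, YZ-mask fill 24/49): 51 voxels remain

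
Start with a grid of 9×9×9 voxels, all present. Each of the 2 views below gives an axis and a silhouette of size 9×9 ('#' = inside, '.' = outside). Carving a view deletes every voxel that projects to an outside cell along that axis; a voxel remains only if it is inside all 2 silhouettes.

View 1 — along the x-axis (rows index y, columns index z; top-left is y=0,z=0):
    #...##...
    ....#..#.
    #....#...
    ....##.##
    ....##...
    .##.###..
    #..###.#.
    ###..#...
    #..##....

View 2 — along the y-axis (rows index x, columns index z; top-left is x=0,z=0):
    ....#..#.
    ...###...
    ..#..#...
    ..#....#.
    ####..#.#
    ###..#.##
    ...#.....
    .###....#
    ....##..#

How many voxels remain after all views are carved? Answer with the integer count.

before carving: 729 voxels (9×9×9)
after view 1 [x-axis, 30 of 81 cells solid] → remaining = 270
after view 2 [y-axis, 29 of 81 cells solid] → remaining = 97

voxel count = 97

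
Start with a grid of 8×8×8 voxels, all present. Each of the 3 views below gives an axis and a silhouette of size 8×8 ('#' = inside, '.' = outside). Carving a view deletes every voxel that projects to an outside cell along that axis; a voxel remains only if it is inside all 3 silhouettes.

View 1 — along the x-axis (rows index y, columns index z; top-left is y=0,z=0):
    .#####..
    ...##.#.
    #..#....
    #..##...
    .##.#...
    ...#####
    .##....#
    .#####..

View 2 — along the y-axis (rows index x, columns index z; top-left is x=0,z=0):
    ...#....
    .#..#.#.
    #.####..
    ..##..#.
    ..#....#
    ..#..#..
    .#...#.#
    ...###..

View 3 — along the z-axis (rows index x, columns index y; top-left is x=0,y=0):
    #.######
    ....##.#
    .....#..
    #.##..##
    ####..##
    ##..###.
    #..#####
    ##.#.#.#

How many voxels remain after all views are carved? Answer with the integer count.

|visual hull| = 52

before carving: 512 voxels (8×8×8)
after view 1 [x-axis, 29 of 64 cells solid] → remaining = 232
after view 2 [y-axis, 22 of 64 cells solid] → remaining = 88
after view 3 [z-axis, 38 of 64 cells solid] → remaining = 52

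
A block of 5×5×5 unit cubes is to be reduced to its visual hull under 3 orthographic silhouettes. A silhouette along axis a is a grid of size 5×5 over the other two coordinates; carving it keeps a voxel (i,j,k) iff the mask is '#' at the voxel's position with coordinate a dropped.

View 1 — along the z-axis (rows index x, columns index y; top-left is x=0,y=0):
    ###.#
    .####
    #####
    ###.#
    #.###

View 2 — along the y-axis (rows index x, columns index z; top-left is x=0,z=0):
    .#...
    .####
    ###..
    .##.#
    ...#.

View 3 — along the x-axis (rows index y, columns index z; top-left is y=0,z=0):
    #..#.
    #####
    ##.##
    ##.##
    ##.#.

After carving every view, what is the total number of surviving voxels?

full grid |V| = 125
  1. axis=2 (XY plane), |mask|=21  ⇒  voxels=105
  2. axis=1 (XZ plane), |mask|=12  ⇒  voxels=51
  3. axis=0 (YZ plane), |mask|=18  ⇒  voxels=35

remaining voxels: 35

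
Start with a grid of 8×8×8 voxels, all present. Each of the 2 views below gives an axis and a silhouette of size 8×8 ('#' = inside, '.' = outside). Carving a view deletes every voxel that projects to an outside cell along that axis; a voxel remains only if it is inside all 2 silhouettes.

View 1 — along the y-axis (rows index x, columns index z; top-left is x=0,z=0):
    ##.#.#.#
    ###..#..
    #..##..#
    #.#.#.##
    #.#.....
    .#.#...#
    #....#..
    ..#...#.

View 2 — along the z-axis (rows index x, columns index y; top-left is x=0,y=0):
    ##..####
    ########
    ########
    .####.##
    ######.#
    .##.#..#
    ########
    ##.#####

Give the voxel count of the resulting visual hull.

start: 8×8×8 = 512 voxels
[1] y-view keeps 27 columns → grid now 216
[2] z-view keeps 54 columns → grid now 180

180 voxels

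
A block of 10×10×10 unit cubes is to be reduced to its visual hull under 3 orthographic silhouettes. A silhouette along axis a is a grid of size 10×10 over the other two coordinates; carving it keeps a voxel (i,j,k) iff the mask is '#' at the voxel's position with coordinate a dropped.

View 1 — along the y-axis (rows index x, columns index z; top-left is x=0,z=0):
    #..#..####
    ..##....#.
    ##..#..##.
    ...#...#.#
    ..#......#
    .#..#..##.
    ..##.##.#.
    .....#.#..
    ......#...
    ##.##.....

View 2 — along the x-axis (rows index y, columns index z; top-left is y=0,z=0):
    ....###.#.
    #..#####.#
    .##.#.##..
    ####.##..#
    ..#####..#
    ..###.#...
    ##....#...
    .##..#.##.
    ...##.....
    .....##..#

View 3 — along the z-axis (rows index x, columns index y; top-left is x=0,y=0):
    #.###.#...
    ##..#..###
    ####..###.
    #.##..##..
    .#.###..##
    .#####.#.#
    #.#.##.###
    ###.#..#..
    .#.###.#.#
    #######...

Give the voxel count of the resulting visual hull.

voxel count = 103

full grid |V| = 1000
carve view 1 (along y, XZ-mask fill 35/100): 350 voxels remain
carve view 2 (along x, YZ-mask fill 46/100): 152 voxels remain
carve view 3 (along z, XY-mask fill 61/100): 103 voxels remain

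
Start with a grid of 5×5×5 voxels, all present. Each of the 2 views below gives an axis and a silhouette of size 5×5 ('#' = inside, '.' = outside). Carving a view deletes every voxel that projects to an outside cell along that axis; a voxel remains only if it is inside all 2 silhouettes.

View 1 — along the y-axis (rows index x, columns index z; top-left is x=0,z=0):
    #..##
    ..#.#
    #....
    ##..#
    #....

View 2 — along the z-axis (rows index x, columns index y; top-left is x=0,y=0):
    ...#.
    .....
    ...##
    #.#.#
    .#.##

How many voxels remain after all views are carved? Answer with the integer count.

full grid |V| = 125
  1. axis=1 (XZ plane), |mask|=10  ⇒  voxels=50
  2. axis=2 (XY plane), |mask|=9  ⇒  voxels=17

17 voxels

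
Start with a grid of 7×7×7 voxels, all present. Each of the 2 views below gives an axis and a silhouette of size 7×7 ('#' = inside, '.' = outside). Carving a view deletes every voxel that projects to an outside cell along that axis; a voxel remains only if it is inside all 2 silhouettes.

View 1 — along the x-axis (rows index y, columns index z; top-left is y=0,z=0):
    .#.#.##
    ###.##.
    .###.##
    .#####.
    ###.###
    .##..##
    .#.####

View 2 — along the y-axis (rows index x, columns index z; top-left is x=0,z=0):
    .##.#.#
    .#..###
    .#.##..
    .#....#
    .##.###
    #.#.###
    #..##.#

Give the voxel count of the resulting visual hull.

|visual hull| = 137

full grid |V| = 343
after view 1 [x-axis, 34 of 49 cells solid] → remaining = 238
after view 2 [y-axis, 27 of 49 cells solid] → remaining = 137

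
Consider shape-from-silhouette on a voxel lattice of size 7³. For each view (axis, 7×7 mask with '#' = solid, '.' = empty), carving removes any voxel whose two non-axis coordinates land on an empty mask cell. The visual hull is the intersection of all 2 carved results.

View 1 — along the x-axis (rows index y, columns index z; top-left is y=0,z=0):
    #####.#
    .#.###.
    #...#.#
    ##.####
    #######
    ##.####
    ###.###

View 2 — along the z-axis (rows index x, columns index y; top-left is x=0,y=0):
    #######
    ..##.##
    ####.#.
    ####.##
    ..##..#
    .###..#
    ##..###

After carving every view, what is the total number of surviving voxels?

start: 7×7×7 = 343 voxels
after view 1 [x-axis, 38 of 49 cells solid] → remaining = 266
after view 2 [z-axis, 34 of 49 cells solid] → remaining = 178

|visual hull| = 178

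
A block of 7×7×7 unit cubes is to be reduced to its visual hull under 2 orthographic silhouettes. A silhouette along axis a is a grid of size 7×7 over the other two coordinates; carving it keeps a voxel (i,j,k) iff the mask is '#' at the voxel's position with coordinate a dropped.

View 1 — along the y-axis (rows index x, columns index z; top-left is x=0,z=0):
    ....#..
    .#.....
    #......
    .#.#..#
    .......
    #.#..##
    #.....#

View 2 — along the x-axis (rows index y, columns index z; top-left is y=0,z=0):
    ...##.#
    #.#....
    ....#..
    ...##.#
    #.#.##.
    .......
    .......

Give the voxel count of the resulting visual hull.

21 voxels

full grid |V| = 343
[1] y-view keeps 12 columns → grid now 84
[2] x-view keeps 13 columns → grid now 21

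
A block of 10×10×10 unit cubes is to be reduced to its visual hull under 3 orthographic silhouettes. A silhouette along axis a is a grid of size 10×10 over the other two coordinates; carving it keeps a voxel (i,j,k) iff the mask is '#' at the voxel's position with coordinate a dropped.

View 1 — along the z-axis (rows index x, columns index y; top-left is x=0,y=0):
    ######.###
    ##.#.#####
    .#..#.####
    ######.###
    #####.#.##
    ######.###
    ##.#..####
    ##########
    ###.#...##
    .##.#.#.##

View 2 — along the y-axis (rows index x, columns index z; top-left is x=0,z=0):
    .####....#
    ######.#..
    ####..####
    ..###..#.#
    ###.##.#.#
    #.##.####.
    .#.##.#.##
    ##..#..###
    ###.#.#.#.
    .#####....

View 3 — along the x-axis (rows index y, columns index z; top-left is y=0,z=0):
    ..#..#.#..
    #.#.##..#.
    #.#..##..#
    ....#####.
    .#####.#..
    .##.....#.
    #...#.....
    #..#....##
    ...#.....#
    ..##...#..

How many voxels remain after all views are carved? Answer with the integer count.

before carving: 1000 voxels (10×10×10)
V1 z: intersect with XY mask (78 set) -- 780 left
V2 y: intersect with XZ mask (62 set) -- 481 left
V3 x: intersect with YZ mask (38 set) -- 186 left

186 voxels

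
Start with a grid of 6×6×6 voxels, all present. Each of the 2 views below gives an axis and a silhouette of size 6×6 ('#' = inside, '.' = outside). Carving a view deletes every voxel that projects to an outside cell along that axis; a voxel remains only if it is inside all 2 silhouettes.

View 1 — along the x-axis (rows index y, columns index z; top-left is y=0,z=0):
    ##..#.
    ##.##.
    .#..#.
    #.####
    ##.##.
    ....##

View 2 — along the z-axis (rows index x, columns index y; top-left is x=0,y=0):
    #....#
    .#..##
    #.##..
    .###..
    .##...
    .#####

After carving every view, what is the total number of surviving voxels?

initial block: 6^3 = 216
  1. axis=0 (YZ plane), |mask|=20  ⇒  voxels=120
  2. axis=2 (XY plane), |mask|=18  ⇒  voxels=59

59 voxels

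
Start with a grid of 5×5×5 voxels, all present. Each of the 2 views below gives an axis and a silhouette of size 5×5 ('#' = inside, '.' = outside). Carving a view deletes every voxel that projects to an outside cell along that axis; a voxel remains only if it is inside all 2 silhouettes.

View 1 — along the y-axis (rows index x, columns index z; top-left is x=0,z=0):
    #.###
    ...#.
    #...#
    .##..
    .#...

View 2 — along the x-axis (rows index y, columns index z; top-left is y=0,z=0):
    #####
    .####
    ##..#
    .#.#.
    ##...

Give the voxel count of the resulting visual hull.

full grid |V| = 125
[1] y-view keeps 10 columns → grid now 50
[2] x-view keeps 16 columns → grid now 32

32 voxels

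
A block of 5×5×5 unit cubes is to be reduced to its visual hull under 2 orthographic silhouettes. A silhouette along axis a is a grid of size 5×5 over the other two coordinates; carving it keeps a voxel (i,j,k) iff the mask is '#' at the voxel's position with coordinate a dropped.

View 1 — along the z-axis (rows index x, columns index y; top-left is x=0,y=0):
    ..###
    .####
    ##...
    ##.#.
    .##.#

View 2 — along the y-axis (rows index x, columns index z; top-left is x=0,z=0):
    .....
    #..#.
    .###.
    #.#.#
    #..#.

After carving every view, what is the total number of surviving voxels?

|visual hull| = 29

full grid |V| = 125
carve view 1 (along z, XY-mask fill 15/25): 75 voxels remain
carve view 2 (along y, XZ-mask fill 10/25): 29 voxels remain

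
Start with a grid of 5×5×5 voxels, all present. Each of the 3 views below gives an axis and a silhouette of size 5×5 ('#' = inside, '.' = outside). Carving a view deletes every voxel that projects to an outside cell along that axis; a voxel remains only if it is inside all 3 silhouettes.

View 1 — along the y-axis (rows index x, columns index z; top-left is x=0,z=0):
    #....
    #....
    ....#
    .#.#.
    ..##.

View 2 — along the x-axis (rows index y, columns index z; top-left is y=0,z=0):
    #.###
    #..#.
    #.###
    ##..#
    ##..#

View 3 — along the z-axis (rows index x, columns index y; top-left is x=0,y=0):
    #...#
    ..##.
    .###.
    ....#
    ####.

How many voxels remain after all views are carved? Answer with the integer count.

voxel count = 12

before carving: 125 voxels (5×5×5)
V1 y: intersect with XZ mask (7 set) -- 35 left
V2 x: intersect with YZ mask (16 set) -- 24 left
V3 z: intersect with XY mask (12 set) -- 12 left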